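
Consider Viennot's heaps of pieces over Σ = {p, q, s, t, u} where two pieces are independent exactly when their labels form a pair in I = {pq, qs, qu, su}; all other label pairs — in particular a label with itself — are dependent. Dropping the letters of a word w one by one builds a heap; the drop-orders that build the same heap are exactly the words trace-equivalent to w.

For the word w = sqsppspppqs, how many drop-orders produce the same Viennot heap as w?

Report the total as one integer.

55

#0=s has no predecessor
#1=q has no predecessor
#2=s depends on [0:s]
#3=p depends on [2:s]
#4=p depends on [3:p]
#5=s depends on [4:p]
#6=p depends on [5:s]
#7=p depends on [6:p]
#8=p depends on [7:p]
#9=q depends on [1:q]
#10=s depends on [8:p]
sources: [0:s, 1:q]
N(rest) = Σ N(rest − s) over sources s of rest; N(one piece) = 1:
  size 1 → [9]=1  [10]=1
  size 2 → [1,9]=1  [8,10]=1  [9,10]=2
  size 3 → [1,9,10]=3  [7,8,10]=1  [8,9,10]=3
  size 4 → [1,8,9,10]=6  [6,7,8,10]=1  [7,8,9,10]=4
  size 5 → [1,7,8,9,10]=10  [5,6,7,8,10]=1  [6,7,8,9,10]=5
  size 6 → [1,6,7,8,9,10]=15  [4,5,6,7,8,10]=1  [5,6,7,8,9,10]=6
  size 7 → [1,5,6,7,8,9,10]=21  [3,4,5,6,7,8,10]=1  [4,5,6,7,8,9,10]=7
  size 8 → [1,4,5,6,7,8,9,10]=28  [2,3,4,5,6,7,8,10]=1  [3,4,5,6,7,8,9,10]=8
  size 9 → [0,2,3,4,5,6,7,8,10]=1  [1,3,4,5,6,7,8,9,10]=36  [2,3,4,5,6,7,8,9,10]=9
  first=0(s) contributes 45
  first=1(q) contributes 10
|[w]| = 55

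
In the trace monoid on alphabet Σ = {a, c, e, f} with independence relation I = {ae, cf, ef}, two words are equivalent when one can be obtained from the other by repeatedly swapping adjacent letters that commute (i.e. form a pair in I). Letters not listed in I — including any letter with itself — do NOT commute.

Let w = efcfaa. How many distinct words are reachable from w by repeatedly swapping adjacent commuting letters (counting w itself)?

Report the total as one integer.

6

#0=e has no predecessor
#1=f has no predecessor
#2=c depends on [0:e]
#3=f depends on [1:f]
#4=a depends on [2:c, 3:f]
#5=a depends on [4:a]
sources: [0:e, 1:f]
N(rest) = Σ N(rest − s) over sources s of rest; N(one piece) = 1:
  size 1 → [5]=1
  size 2 → [4,5]=1
  size 3 → [2,4,5]=1  [3,4,5]=1
  size 4 → [0,2,4,5]=1  [1,3,4,5]=1  [2,3,4,5]=2
  first=0(e) contributes 3
  first=1(f) contributes 3
|[w]| = 6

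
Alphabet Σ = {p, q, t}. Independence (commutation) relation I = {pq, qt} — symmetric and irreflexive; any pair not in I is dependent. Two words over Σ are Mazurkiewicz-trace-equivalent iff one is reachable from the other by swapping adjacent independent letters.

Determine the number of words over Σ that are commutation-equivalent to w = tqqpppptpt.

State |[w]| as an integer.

45

drop 0:t onto floor
drop 1:q onto floor
drop 2:q onto {1:q}
drop 3:p onto {0:t}
drop 4:p onto {3:p}
drop 5:p onto {4:p}
drop 6:p onto {5:p}
drop 7:t onto {6:p}
drop 8:p onto {7:t}
drop 9:t onto {8:p}
ground layer = {0:t, 1:q}
drop-orders for the pieces not yet dropped (sum over which currently-grounded one goes next):
  1 to go: {2} 1  {9} 1
  2 to go: {1,2} 1  {2,9} 2  {8,9} 1
  3 to go: {1,2,9} 3  {2,8,9} 3  {7,8,9} 1
  4 to go: {1,2,8,9} 6  {2,7,8,9} 4  {6,7,8,9} 1
  5 to go: {1,2,7,8,9} 10  {2,6,7,8,9} 5  {5,6,7,8,9} 1
  6 to go: {1,2,6,7,8,9} 15  {2,5,6,7,8,9} 6  {4,5,6,7,8,9} 1
  7 to go: {1,2,5,6,7,8,9} 21  {2,4,5,6,7,8,9} 7  {3,4,5,6,7,8,9} 1
  8 to go: {0,3,4,5,6,7,8,9} 1  {1,2,4,5,6,7,8,9} 28  {2,3,4,5,6,7,8,9} 8
  if 0:t drops first: 36 orders
  if 1:q drops first: 9 orders
heap linearizations: 45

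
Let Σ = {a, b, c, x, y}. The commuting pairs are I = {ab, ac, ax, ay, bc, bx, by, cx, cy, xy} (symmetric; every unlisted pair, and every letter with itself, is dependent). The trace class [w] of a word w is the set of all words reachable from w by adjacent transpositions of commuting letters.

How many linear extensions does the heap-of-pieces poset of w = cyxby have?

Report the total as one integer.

piece 0:c — minimal
piece 1:y — minimal
piece 2:x — minimal
piece 3:b — minimal
piece 4:y rests on {1:y}
minimal pieces: {0:c, 1:y, 2:x, 3:b}
ways to finish when only these pieces remain (= sum over removing one remaining piece with nothing left below it):
  1 left: {0}→1  {2}→1  {3}→1  {4}→1
  2 left: {0,2}→2  {0,3}→2  {0,4}→2  {1,4}→1  {2,3}→2  {2,4}→2  {3,4}→2
  3 left: {0,1,4}→3  {0,2,3}→6  {0,2,4}→6  {0,3,4}→6  {1,2,4}→3  {1,3,4}→3  {2,3,4}→6
  placing 0:c first → 12 extensions
  placing 1:y first → 24 extensions
  placing 2:x first → 12 extensions
  placing 3:b first → 12 extensions
total linear extensions = 60

60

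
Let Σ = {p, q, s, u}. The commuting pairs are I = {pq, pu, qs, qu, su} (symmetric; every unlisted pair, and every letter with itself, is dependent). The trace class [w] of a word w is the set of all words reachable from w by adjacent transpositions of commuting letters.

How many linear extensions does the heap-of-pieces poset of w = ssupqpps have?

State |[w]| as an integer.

56

0(s) covers ∅
1(s) covers 0:s
2(u) covers ∅
3(p) covers 1:s
4(q) covers ∅
5(p) covers 3:p
6(p) covers 5:p
7(s) covers 6:p
floor of heap: 0:s, 2:u, 4:q
completions by unplaced set U, small U first (add the entries for U minus each lowest piece of U):
  |U|=1: {2}:1  {4}:1  {7}:1
  |U|=2: {2,4}:2  {2,7}:2  {4,7}:2  {6,7}:1
  |U|=3: {2,4,7}:6  {2,6,7}:3  {4,6,7}:3  {5,6,7}:1
  |U|=4: {2,4,6,7}:12  {2,5,6,7}:4  {3,5,6,7}:1  {4,5,6,7}:4
  |U|=5: {1,3,5,6,7}:1  {2,3,5,6,7}:5  {2,4,5,6,7}:20  {3,4,5,6,7}:5
  |U|=6: {0,1,3,5,6,7}:1  {1,2,3,5,6,7}:6  {1,3,4,5,6,7}:6  {2,3,4,5,6,7}:30
  start at 0(s): 42
  start at 2(u): 7
  start at 4(q): 7
sum over floor = 56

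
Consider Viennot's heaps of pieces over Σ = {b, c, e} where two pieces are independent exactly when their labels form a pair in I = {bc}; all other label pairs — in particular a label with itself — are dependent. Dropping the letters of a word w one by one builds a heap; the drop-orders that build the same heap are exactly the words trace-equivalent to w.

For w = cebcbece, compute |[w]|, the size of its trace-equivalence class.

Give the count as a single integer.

3

drop 0:c onto floor
drop 1:e onto {0:c}
drop 2:b onto {1:e}
drop 3:c onto {1:e}
drop 4:b onto {2:b}
drop 5:e onto {3:c, 4:b}
drop 6:c onto {5:e}
drop 7:e onto {6:c}
ground layer = {0:c}
drop-orders for the pieces not yet dropped (sum over which currently-grounded one goes next):
  1 to go: {7} 1
  2 to go: {6,7} 1
  3 to go: {5,6,7} 1
  4 to go: {3,5,6,7} 1  {4,5,6,7} 1
  5 to go: {2,4,5,6,7} 1  {3,4,5,6,7} 2
  6 to go: {2,3,4,5,6,7} 3
  if 0:c drops first: 3 orders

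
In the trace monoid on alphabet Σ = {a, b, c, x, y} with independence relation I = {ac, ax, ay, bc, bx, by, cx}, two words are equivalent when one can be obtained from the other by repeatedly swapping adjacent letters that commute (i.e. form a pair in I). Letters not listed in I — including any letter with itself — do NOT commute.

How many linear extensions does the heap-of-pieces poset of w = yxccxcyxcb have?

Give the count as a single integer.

#0=y has no predecessor
#1=x depends on [0:y]
#2=c depends on [0:y]
#3=c depends on [2:c]
#4=x depends on [1:x]
#5=c depends on [3:c]
#6=y depends on [4:x, 5:c]
#7=x depends on [6:y]
#8=c depends on [6:y]
#9=b has no predecessor
sources: [0:y, 9:b]
N(rest) = Σ N(rest − s) over sources s of rest; N(one piece) = 1:
  size 1 → [7]=1  [8]=1  [9]=1
  size 2 → [7,8]=2  [7,9]=2  [8,9]=2
  size 3 → [6,7,8]=2  [7,8,9]=6
  size 4 → [4,6,7,8]=2  [5,6,7,8]=2  [6,7,8,9]=8
  size 5 → [1,4,6,7,8]=2  [3,5,6,7,8]=2  [4,5,6,7,8]=4  [4,6,7,8,9]=10  [5,6,7,8,9]=10
  size 6 → [1,4,5,6,7,8]=6  [1,4,6,7,8,9]=12  [2,3,5,6,7,8]=2  [3,4,5,6,7,8]=6  [3,5,6,7,8,9]=12  [4,5,6,7,8,9]=24
  size 7 → [1,3,4,5,6,7,8]=12  [1,4,5,6,7,8,9]=42  [2,3,4,5,6,7,8]=8  [2,3,5,6,7,8,9]=14  [3,4,5,6,7,8,9]=42
  size 8 → [1,2,3,4,5,6,7,8]=20  [1,3,4,5,6,7,8,9]=96  [2,3,4,5,6,7,8,9]=64
  first=0(y) contributes 180
  first=9(b) contributes 20
|[w]| = 200

200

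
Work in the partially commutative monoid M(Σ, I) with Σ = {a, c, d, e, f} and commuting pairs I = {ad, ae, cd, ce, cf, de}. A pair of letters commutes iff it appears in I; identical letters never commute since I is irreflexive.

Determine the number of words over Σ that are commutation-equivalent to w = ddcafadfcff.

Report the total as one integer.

54

piece 0:d — minimal
piece 1:d rests on {0:d}
piece 2:c — minimal
piece 3:a rests on {2:c}
piece 4:f rests on {1:d, 3:a}
piece 5:a rests on {4:f}
piece 6:d rests on {4:f}
piece 7:f rests on {5:a, 6:d}
piece 8:c rests on {5:a}
piece 9:f rests on {7:f}
piece 10:f rests on {9:f}
minimal pieces: {0:d, 2:c}
ways to finish when only these pieces remain (= sum over removing one remaining piece with nothing left below it):
  1 left: {8}→1  {10}→1
  2 left: {8,10}→2  {9,10}→1
  3 left: {7,9,10}→1  {8,9,10}→3
  4 left: {6,7,9,10}→1  {7,8,9,10}→4
  5 left: {5,7,8,9,10}→4  {6,7,8,9,10}→5
  6 left: {5,6,7,8,9,10}→9
  7 left: {4,5,6,7,8,9,10}→9
  8 left: {1,4,5,6,7,8,9,10}→9  {3,4,5,6,7,8,9,10}→9
  9 left: {0,1,4,5,6,7,8,9,10}→9  {1,3,4,5,6,7,8,9,10}→18  {2,3,4,5,6,7,8,9,10}→9
  placing 0:d first → 27 extensions
  placing 2:c first → 27 extensions
total linear extensions = 54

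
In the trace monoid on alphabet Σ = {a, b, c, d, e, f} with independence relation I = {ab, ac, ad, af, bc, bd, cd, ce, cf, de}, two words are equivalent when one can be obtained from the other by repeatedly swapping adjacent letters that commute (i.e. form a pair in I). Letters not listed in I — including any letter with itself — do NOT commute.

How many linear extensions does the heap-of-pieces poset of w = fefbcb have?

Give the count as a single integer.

#0=f has no predecessor
#1=e depends on [0:f]
#2=f depends on [1:e]
#3=b depends on [2:f]
#4=c has no predecessor
#5=b depends on [3:b]
sources: [0:f, 4:c]
N(rest) = Σ N(rest − s) over sources s of rest; N(one piece) = 1:
  size 1 → [4]=1  [5]=1
  size 2 → [3,5]=1  [4,5]=2
  size 3 → [2,3,5]=1  [3,4,5]=3
  size 4 → [1,2,3,5]=1  [2,3,4,5]=4
  first=0(f) contributes 5
  first=4(c) contributes 1
|[w]| = 6

6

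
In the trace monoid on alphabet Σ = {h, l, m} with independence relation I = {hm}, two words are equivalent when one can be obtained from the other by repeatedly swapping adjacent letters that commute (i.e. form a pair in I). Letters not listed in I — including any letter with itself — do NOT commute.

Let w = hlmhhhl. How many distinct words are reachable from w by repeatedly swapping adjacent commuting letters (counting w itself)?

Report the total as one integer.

piece 0:h — minimal
piece 1:l rests on {0:h}
piece 2:m rests on {1:l}
piece 3:h rests on {1:l}
piece 4:h rests on {3:h}
piece 5:h rests on {4:h}
piece 6:l rests on {2:m, 5:h}
minimal pieces: {0:h}
ways to finish when only these pieces remain (= sum over removing one remaining piece with nothing left below it):
  1 left: {6}→1
  2 left: {2,6}→1  {5,6}→1
  3 left: {2,5,6}→2  {4,5,6}→1
  4 left: {2,4,5,6}→3  {3,4,5,6}→1
  5 left: {2,3,4,5,6}→4
  placing 0:h first → 4 extensions

4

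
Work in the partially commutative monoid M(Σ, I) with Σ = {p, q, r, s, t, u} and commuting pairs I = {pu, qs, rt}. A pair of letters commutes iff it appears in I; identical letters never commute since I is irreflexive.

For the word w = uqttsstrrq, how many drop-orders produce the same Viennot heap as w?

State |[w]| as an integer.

3

#0=u has no predecessor
#1=q depends on [0:u]
#2=t depends on [1:q]
#3=t depends on [2:t]
#4=s depends on [3:t]
#5=s depends on [4:s]
#6=t depends on [5:s]
#7=r depends on [5:s]
#8=r depends on [7:r]
#9=q depends on [6:t, 8:r]
sources: [0:u]
N(rest) = Σ N(rest − s) over sources s of rest; N(one piece) = 1:
  size 1 → [9]=1
  size 2 → [6,9]=1  [8,9]=1
  size 3 → [6,8,9]=2  [7,8,9]=1
  size 4 → [6,7,8,9]=3
  size 5 → [5,6,7,8,9]=3
  size 6 → [4,5,6,7,8,9]=3
  size 7 → [3,4,5,6,7,8,9]=3
  size 8 → [2,3,4,5,6,7,8,9]=3
  first=0(u) contributes 3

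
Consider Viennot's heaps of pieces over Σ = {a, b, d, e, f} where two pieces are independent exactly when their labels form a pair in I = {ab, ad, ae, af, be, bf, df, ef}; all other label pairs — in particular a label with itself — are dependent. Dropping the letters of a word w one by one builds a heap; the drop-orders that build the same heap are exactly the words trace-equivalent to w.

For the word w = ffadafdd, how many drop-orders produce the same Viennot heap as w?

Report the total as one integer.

560

0(f) covers ∅
1(f) covers 0:f
2(a) covers ∅
3(d) covers ∅
4(a) covers 2:a
5(f) covers 1:f
6(d) covers 3:d
7(d) covers 6:d
floor of heap: 0:f, 2:a, 3:d
completions by unplaced set U, small U first (add the entries for U minus each lowest piece of U):
  |U|=1: {4}:1  {5}:1  {7}:1
  |U|=2: {1,5}:1  {2,4}:1  {4,5}:2  {4,7}:2  {5,7}:2  {6,7}:1
  |U|=3: {0,1,5}:1  {1,4,5}:3  {1,5,7}:3  {2,4,5}:3  {2,4,7}:3  {3,6,7}:1  {4,5,7}:6  {4,6,7}:3  {5,6,7}:3
  |U|=4: {0,1,4,5}:4  {0,1,5,7}:4  {1,2,4,5}:6  {1,4,5,7}:12  {1,5,6,7}:6  {2,4,5,7}:12  {2,4,6,7}:6  {3,4,6,7}:4  {3,5,6,7}:4  {4,5,6,7}:12
  |U|=5: {0,1,2,4,5}:10  {0,1,4,5,7}:20  {0,1,5,6,7}:10  {1,2,4,5,7}:30  {1,3,5,6,7}:10  {1,4,5,6,7}:30  {2,3,4,6,7}:10  {2,4,5,6,7}:30  {3,4,5,6,7}:20
  |U|=6: {0,1,2,4,5,7}:60  {0,1,3,5,6,7}:20  {0,1,4,5,6,7}:60  {1,2,4,5,6,7}:90  {1,3,4,5,6,7}:60  {2,3,4,5,6,7}:60
  start at 0(f): 210
  start at 2(a): 140
  start at 3(d): 210
sum over floor = 560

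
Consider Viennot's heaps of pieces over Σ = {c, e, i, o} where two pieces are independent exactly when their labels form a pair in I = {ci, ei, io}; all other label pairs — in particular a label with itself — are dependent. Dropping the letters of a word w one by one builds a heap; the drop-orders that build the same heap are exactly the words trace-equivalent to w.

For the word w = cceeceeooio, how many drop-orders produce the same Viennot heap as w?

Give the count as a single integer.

#0=c has no predecessor
#1=c depends on [0:c]
#2=e depends on [1:c]
#3=e depends on [2:e]
#4=c depends on [3:e]
#5=e depends on [4:c]
#6=e depends on [5:e]
#7=o depends on [6:e]
#8=o depends on [7:o]
#9=i has no predecessor
#10=o depends on [8:o]
sources: [0:c, 9:i]
N(rest) = Σ N(rest − s) over sources s of rest; N(one piece) = 1:
  size 1 → [9]=1  [10]=1
  size 2 → [8,10]=1  [9,10]=2
  size 3 → [7,8,10]=1  [8,9,10]=3
  size 4 → [6,7,8,10]=1  [7,8,9,10]=4
  size 5 → [5,6,7,8,10]=1  [6,7,8,9,10]=5
  size 6 → [4,5,6,7,8,10]=1  [5,6,7,8,9,10]=6
  size 7 → [3,4,5,6,7,8,10]=1  [4,5,6,7,8,9,10]=7
  size 8 → [2,3,4,5,6,7,8,10]=1  [3,4,5,6,7,8,9,10]=8
  size 9 → [1,2,3,4,5,6,7,8,10]=1  [2,3,4,5,6,7,8,9,10]=9
  first=0(c) contributes 10
  first=9(i) contributes 1
|[w]| = 11

11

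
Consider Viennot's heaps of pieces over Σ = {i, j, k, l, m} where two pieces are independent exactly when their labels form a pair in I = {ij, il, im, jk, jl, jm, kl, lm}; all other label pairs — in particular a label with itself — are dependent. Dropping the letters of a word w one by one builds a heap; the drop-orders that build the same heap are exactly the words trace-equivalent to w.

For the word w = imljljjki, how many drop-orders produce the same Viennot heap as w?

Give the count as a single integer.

2520

#0=i has no predecessor
#1=m has no predecessor
#2=l has no predecessor
#3=j has no predecessor
#4=l depends on [2:l]
#5=j depends on [3:j]
#6=j depends on [5:j]
#7=k depends on [0:i, 1:m]
#8=i depends on [7:k]
sources: [0:i, 1:m, 2:l, 3:j]
N(rest) = Σ N(rest − s) over sources s of rest; N(one piece) = 1:
  size 1 → [4]=1  [6]=1  [8]=1
  size 2 → [2,4]=1  [4,6]=2  [4,8]=2  [5,6]=1  [6,8]=2  [7,8]=1
  size 3 → [0,7,8]=1  [1,7,8]=1  [2,4,6]=3  [2,4,8]=3  [3,5,6]=1  [4,5,6]=3  [4,6,8]=6  [4,7,8]=3  [5,6,8]=3  [6,7,8]=3
  size 4 → [0,1,7,8]=2  [0,4,7,8]=4  [0,6,7,8]=4  [1,4,7,8]=4  [1,6,7,8]=4  [2,4,5,6]=6  [2,4,6,8]=12  [2,4,7,8]=6  [3,4,5,6]=4  [3,5,6,8]=4  [4,5,6,8]=12  [4,6,7,8]=12  [5,6,7,8]=6
  size 5 → [0,1,4,7,8]=10  [0,1,6,7,8]=10  [0,2,4,7,8]=10  [0,4,6,7,8]=20  [0,5,6,7,8]=10  [1,2,4,7,8]=10  [1,4,6,7,8]=20  [1,5,6,7,8]=10  [2,3,4,5,6]=10  [2,4,5,6,8]=30  [2,4,6,7,8]=30  [3,4,5,6,8]=20  [3,5,6,7,8]=10  [4,5,6,7,8]=30
  size 6 → [0,1,2,4,7,8]=30  [0,1,4,6,7,8]=60  [0,1,5,6,7,8]=30  [0,2,4,6,7,8]=60  [0,3,5,6,7,8]=20  [0,4,5,6,7,8]=60  [1,2,4,6,7,8]=60  [1,3,5,6,7,8]=20  [1,4,5,6,7,8]=60  [2,3,4,5,6,8]=60  [2,4,5,6,7,8]=90  [3,4,5,6,7,8]=60
  size 7 → [0,1,2,4,6,7,8]=210  [0,1,3,5,6,7,8]=70  [0,1,4,5,6,7,8]=210  [0,2,4,5,6,7,8]=210  [0,3,4,5,6,7,8]=140  [1,2,4,5,6,7,8]=210  [1,3,4,5,6,7,8]=140  [2,3,4,5,6,7,8]=210
  first=0(i) contributes 560
  first=1(m) contributes 560
  first=2(l) contributes 560
  first=3(j) contributes 840
|[w]| = 2520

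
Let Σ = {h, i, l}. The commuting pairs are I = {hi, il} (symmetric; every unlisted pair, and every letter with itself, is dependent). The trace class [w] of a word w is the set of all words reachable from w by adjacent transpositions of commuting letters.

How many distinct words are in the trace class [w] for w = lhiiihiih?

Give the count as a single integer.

0(l) covers ∅
1(h) covers 0:l
2(i) covers ∅
3(i) covers 2:i
4(i) covers 3:i
5(h) covers 1:h
6(i) covers 4:i
7(i) covers 6:i
8(h) covers 5:h
floor of heap: 0:l, 2:i
completions by unplaced set U, small U first (add the entries for U minus each lowest piece of U):
  |U|=1: {7}:1  {8}:1
  |U|=2: {5,8}:1  {6,7}:1  {7,8}:2
  |U|=3: {1,5,8}:1  {4,6,7}:1  {5,7,8}:3  {6,7,8}:3
  |U|=4: {0,1,5,8}:1  {1,5,7,8}:4  {3,4,6,7}:1  {4,6,7,8}:4  {5,6,7,8}:6
  |U|=5: {0,1,5,7,8}:5  {1,5,6,7,8}:10  {2,3,4,6,7}:1  {3,4,6,7,8}:5  {4,5,6,7,8}:10
  |U|=6: {0,1,5,6,7,8}:15  {1,4,5,6,7,8}:20  {2,3,4,6,7,8}:6  {3,4,5,6,7,8}:15
  |U|=7: {0,1,4,5,6,7,8}:35  {1,3,4,5,6,7,8}:35  {2,3,4,5,6,7,8}:21
  start at 0(l): 56
  start at 2(i): 70
sum over floor = 126

126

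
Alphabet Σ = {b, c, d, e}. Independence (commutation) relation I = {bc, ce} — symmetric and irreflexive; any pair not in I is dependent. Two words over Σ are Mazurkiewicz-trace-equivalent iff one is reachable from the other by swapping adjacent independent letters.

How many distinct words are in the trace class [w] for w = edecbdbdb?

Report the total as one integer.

3

0(e) covers ∅
1(d) covers 0:e
2(e) covers 1:d
3(c) covers 1:d
4(b) covers 2:e
5(d) covers 3:c, 4:b
6(b) covers 5:d
7(d) covers 6:b
8(b) covers 7:d
floor of heap: 0:e
completions by unplaced set U, small U first (add the entries for U minus each lowest piece of U):
  |U|=1: {8}:1
  |U|=2: {7,8}:1
  |U|=3: {6,7,8}:1
  |U|=4: {5,6,7,8}:1
  |U|=5: {3,5,6,7,8}:1  {4,5,6,7,8}:1
  |U|=6: {2,4,5,6,7,8}:1  {3,4,5,6,7,8}:2
  |U|=7: {2,3,4,5,6,7,8}:3
  start at 0(e): 3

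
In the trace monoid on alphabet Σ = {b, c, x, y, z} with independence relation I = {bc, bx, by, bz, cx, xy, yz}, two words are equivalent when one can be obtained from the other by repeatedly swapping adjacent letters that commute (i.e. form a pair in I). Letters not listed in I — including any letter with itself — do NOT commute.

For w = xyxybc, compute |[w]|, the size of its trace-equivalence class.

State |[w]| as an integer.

piece 0:x — minimal
piece 1:y — minimal
piece 2:x rests on {0:x}
piece 3:y rests on {1:y}
piece 4:b — minimal
piece 5:c rests on {3:y}
minimal pieces: {0:x, 1:y, 4:b}
ways to finish when only these pieces remain (= sum over removing one remaining piece with nothing left below it):
  1 left: {2}→1  {4}→1  {5}→1
  2 left: {0,2}→1  {2,4}→2  {2,5}→2  {3,5}→1  {4,5}→2
  3 left: {0,2,4}→3  {0,2,5}→3  {1,3,5}→1  {2,3,5}→3  {2,4,5}→6  {3,4,5}→3
  4 left: {0,2,3,5}→6  {0,2,4,5}→12  {1,2,3,5}→4  {1,3,4,5}→4  {2,3,4,5}→12
  placing 0:x first → 20 extensions
  placing 1:y first → 30 extensions
  placing 4:b first → 10 extensions
total linear extensions = 60

60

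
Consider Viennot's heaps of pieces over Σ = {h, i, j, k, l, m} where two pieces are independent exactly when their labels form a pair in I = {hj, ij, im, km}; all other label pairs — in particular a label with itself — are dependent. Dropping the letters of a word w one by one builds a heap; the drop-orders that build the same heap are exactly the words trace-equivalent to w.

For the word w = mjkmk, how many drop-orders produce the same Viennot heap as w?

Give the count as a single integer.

drop 0:m onto floor
drop 1:j onto {0:m}
drop 2:k onto {1:j}
drop 3:m onto {1:j}
drop 4:k onto {2:k}
ground layer = {0:m}
drop-orders for the pieces not yet dropped (sum over which currently-grounded one goes next):
  1 to go: {3} 1  {4} 1
  2 to go: {2,4} 1  {3,4} 2
  3 to go: {2,3,4} 3
  if 0:m drops first: 3 orders

3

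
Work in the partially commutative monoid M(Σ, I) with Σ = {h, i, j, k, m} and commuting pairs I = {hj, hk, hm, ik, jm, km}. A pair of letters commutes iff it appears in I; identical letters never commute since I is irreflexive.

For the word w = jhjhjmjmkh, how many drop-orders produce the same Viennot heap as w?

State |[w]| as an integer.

2520

drop 0:j onto floor
drop 1:h onto floor
drop 2:j onto {0:j}
drop 3:h onto {1:h}
drop 4:j onto {2:j}
drop 5:m onto floor
drop 6:j onto {4:j}
drop 7:m onto {5:m}
drop 8:k onto {6:j}
drop 9:h onto {3:h}
ground layer = {0:j, 1:h, 5:m}
drop-orders for the pieces not yet dropped (sum over which currently-grounded one goes next):
  1 to go: {7} 1  {8} 1  {9} 1
  2 to go: {3,9} 1  {5,7} 1  {6,8} 1  {7,8} 2  {7,9} 2  {8,9} 2
  3 to go: {1,3,9} 1  {3,7,9} 3  {3,8,9} 3  {4,6,8} 1  {5,7,8} 3  {5,7,9} 3  {6,7,8} 3  {6,8,9} 3  {7,8,9} 6
  4 to go: {1,3,7,9} 4  {1,3,8,9} 4  {2,4,6,8} 1  {3,5,7,9} 6  {3,6,8,9} 6  {3,7,8,9} 12  {4,6,7,8} 4  {4,6,8,9} 4  {5,6,7,8} 6  {5,7,8,9} 12  {6,7,8,9} 12
  5 to go: {0,2,4,6,8} 1  {1,3,5,7,9} 10  {1,3,6,8,9} 10  {1,3,7,8,9} 20  {2,4,6,7,8} 5  {2,4,6,8,9} 5  {3,4,6,8,9} 10  {3,5,7,8,9} 30  {3,6,7,8,9} 30  {4,5,6,7,8} 10  {4,6,7,8,9} 20  {5,6,7,8,9} 30
  6 to go: {0,2,4,6,7,8} 6  {0,2,4,6,8,9} 6  {1,3,4,6,8,9} 20  {1,3,5,7,8,9} 60  {1,3,6,7,8,9} 60  {2,3,4,6,8,9} 15  {2,4,5,6,7,8} 15  {2,4,6,7,8,9} 30  {3,4,6,7,8,9} 60  {3,5,6,7,8,9} 90  {4,5,6,7,8,9} 60
  7 to go: {0,2,3,4,6,8,9} 21  {0,2,4,5,6,7,8} 21  {0,2,4,6,7,8,9} 42  {1,2,3,4,6,8,9} 35  {1,3,4,6,7,8,9} 140  {1,3,5,6,7,8,9} 210  {2,3,4,6,7,8,9} 105  {2,4,5,6,7,8,9} 105  {3,4,5,6,7,8,9} 210
  8 to go: {0,1,2,3,4,6,8,9} 56  {0,2,3,4,6,7,8,9} 168  {0,2,4,5,6,7,8,9} 168  {1,2,3,4,6,7,8,9} 280  {1,3,4,5,6,7,8,9} 560  {2,3,4,5,6,7,8,9} 420
  if 0:j drops first: 1260 orders
  if 1:h drops first: 756 orders
  if 5:m drops first: 504 orders
heap linearizations: 2520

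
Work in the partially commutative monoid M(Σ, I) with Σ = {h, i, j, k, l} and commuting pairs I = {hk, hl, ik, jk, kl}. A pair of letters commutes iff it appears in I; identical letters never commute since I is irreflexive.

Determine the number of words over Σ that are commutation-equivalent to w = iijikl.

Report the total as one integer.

0(i) covers ∅
1(i) covers 0:i
2(j) covers 1:i
3(i) covers 2:j
4(k) covers ∅
5(l) covers 3:i
floor of heap: 0:i, 4:k
completions by unplaced set U, small U first (add the entries for U minus each lowest piece of U):
  |U|=1: {4}:1  {5}:1
  |U|=2: {3,5}:1  {4,5}:2
  |U|=3: {2,3,5}:1  {3,4,5}:3
  |U|=4: {1,2,3,5}:1  {2,3,4,5}:4
  start at 0(i): 5
  start at 4(k): 1
sum over floor = 6

6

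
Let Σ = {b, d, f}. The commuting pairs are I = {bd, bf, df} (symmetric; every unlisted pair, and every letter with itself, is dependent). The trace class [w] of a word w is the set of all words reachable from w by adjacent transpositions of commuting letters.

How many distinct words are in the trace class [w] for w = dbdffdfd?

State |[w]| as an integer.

280

drop 0:d onto floor
drop 1:b onto floor
drop 2:d onto {0:d}
drop 3:f onto floor
drop 4:f onto {3:f}
drop 5:d onto {2:d}
drop 6:f onto {4:f}
drop 7:d onto {5:d}
ground layer = {0:d, 1:b, 3:f}
drop-orders for the pieces not yet dropped (sum over which currently-grounded one goes next):
  1 to go: {1} 1  {6} 1  {7} 1
  2 to go: {1,6} 2  {1,7} 2  {4,6} 1  {5,7} 1  {6,7} 2
  3 to go: {1,4,6} 3  {1,5,7} 3  {1,6,7} 6  {2,5,7} 1  {3,4,6} 1  {4,6,7} 3  {5,6,7} 3
  4 to go: {0,2,5,7} 1  {1,2,5,7} 4  {1,3,4,6} 4  {1,4,6,7} 12  {1,5,6,7} 12  {2,5,6,7} 4  {3,4,6,7} 4  {4,5,6,7} 6
  5 to go: {0,1,2,5,7} 5  {0,2,5,6,7} 5  {1,2,5,6,7} 20  {1,3,4,6,7} 20  {1,4,5,6,7} 30  {2,4,5,6,7} 10  {3,4,5,6,7} 10
  6 to go: {0,1,2,5,6,7} 30  {0,2,4,5,6,7} 15  {1,2,4,5,6,7} 60  {1,3,4,5,6,7} 60  {2,3,4,5,6,7} 20
  if 0:d drops first: 140 orders
  if 1:b drops first: 35 orders
  if 3:f drops first: 105 orders
heap linearizations: 280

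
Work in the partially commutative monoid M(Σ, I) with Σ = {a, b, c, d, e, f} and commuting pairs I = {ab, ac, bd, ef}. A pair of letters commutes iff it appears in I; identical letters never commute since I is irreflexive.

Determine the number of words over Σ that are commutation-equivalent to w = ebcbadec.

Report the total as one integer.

7

drop 0:e onto floor
drop 1:b onto {0:e}
drop 2:c onto {1:b}
drop 3:b onto {2:c}
drop 4:a onto {0:e}
drop 5:d onto {2:c, 4:a}
drop 6:e onto {3:b, 5:d}
drop 7:c onto {6:e}
ground layer = {0:e}
drop-orders for the pieces not yet dropped (sum over which currently-grounded one goes next):
  1 to go: {7} 1
  2 to go: {6,7} 1
  3 to go: {3,6,7} 1  {5,6,7} 1
  4 to go: {3,5,6,7} 2  {4,5,6,7} 1
  5 to go: {2,3,5,6,7} 2  {3,4,5,6,7} 3
  6 to go: {1,2,3,5,6,7} 2  {2,3,4,5,6,7} 5
  if 0:e drops first: 7 orders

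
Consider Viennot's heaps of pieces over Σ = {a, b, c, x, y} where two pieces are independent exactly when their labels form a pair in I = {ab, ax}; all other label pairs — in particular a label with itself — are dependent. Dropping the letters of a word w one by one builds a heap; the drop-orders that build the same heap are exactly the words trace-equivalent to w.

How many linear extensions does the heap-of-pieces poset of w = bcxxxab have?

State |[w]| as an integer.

#0=b has no predecessor
#1=c depends on [0:b]
#2=x depends on [1:c]
#3=x depends on [2:x]
#4=x depends on [3:x]
#5=a depends on [1:c]
#6=b depends on [4:x]
sources: [0:b]
N(rest) = Σ N(rest − s) over sources s of rest; N(one piece) = 1:
  size 1 → [5]=1  [6]=1
  size 2 → [4,6]=1  [5,6]=2
  size 3 → [3,4,6]=1  [4,5,6]=3
  size 4 → [2,3,4,6]=1  [3,4,5,6]=4
  size 5 → [2,3,4,5,6]=5
  first=0(b) contributes 5

5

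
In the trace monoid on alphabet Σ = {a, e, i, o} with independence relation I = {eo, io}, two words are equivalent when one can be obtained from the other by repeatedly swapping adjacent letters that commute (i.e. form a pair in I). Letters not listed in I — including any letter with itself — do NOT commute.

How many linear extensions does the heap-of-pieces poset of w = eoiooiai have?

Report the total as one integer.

drop 0:e onto floor
drop 1:o onto floor
drop 2:i onto {0:e}
drop 3:o onto {1:o}
drop 4:o onto {3:o}
drop 5:i onto {2:i}
drop 6:a onto {4:o, 5:i}
drop 7:i onto {6:a}
ground layer = {0:e, 1:o}
drop-orders for the pieces not yet dropped (sum over which currently-grounded one goes next):
  1 to go: {7} 1
  2 to go: {6,7} 1
  3 to go: {4,6,7} 1  {5,6,7} 1
  4 to go: {2,5,6,7} 1  {3,4,6,7} 1  {4,5,6,7} 2
  5 to go: {0,2,5,6,7} 1  {1,3,4,6,7} 1  {2,4,5,6,7} 3  {3,4,5,6,7} 3
  6 to go: {0,2,4,5,6,7} 4  {1,3,4,5,6,7} 4  {2,3,4,5,6,7} 6
  if 0:e drops first: 10 orders
  if 1:o drops first: 10 orders
heap linearizations: 20

20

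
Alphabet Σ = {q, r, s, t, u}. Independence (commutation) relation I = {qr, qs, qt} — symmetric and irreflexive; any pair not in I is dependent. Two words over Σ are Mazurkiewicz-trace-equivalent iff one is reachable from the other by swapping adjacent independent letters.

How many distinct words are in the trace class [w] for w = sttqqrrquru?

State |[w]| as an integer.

#0=s has no predecessor
#1=t depends on [0:s]
#2=t depends on [1:t]
#3=q has no predecessor
#4=q depends on [3:q]
#5=r depends on [2:t]
#6=r depends on [5:r]
#7=q depends on [4:q]
#8=u depends on [6:r, 7:q]
#9=r depends on [8:u]
#10=u depends on [9:r]
sources: [0:s, 3:q]
N(rest) = Σ N(rest − s) over sources s of rest; N(one piece) = 1:
  size 1 → [10]=1
  size 2 → [9,10]=1
  size 3 → [8,9,10]=1
  size 4 → [6,8,9,10]=1  [7,8,9,10]=1
  size 5 → [4,7,8,9,10]=1  [5,6,8,9,10]=1  [6,7,8,9,10]=2
  size 6 → [2,5,6,8,9,10]=1  [3,4,7,8,9,10]=1  [4,6,7,8,9,10]=3  [5,6,7,8,9,10]=3
  size 7 → [1,2,5,6,8,9,10]=1  [2,5,6,7,8,9,10]=4  [3,4,6,7,8,9,10]=4  [4,5,6,7,8,9,10]=6
  size 8 → [0,1,2,5,6,8,9,10]=1  [1,2,5,6,7,8,9,10]=5  [2,4,5,6,7,8,9,10]=10  [3,4,5,6,7,8,9,10]=10
  size 9 → [0,1,2,5,6,7,8,9,10]=6  [1,2,4,5,6,7,8,9,10]=15  [2,3,4,5,6,7,8,9,10]=20
  first=0(s) contributes 35
  first=3(q) contributes 21
|[w]| = 56

56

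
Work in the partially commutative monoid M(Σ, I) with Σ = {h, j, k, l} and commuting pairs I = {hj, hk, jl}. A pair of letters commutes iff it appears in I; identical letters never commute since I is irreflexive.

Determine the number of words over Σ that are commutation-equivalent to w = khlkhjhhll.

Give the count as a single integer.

36

#0=k has no predecessor
#1=h has no predecessor
#2=l depends on [0:k, 1:h]
#3=k depends on [2:l]
#4=h depends on [2:l]
#5=j depends on [3:k]
#6=h depends on [4:h]
#7=h depends on [6:h]
#8=l depends on [3:k, 7:h]
#9=l depends on [8:l]
sources: [0:k, 1:h]
N(rest) = Σ N(rest − s) over sources s of rest; N(one piece) = 1:
  size 1 → [5]=1  [9]=1
  size 2 → [5,9]=2  [8,9]=1
  size 3 → [5,8,9]=3  [7,8,9]=1
  size 4 → [3,5,8,9]=3  [5,7,8,9]=4  [6,7,8,9]=1
  size 5 → [3,5,7,8,9]=7  [4,6,7,8,9]=1  [5,6,7,8,9]=5
  size 6 → [3,5,6,7,8,9]=12  [4,5,6,7,8,9]=6
  size 7 → [3,4,5,6,7,8,9]=18
  size 8 → [2,3,4,5,6,7,8,9]=18
  first=0(k) contributes 18
  first=1(h) contributes 18
|[w]| = 36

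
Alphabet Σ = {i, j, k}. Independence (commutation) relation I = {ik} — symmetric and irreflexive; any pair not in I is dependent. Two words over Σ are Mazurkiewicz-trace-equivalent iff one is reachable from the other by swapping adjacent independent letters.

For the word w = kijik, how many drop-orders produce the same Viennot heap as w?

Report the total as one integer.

drop 0:k onto floor
drop 1:i onto floor
drop 2:j onto {0:k, 1:i}
drop 3:i onto {2:j}
drop 4:k onto {2:j}
ground layer = {0:k, 1:i}
drop-orders for the pieces not yet dropped (sum over which currently-grounded one goes next):
  1 to go: {3} 1  {4} 1
  2 to go: {3,4} 2
  3 to go: {2,3,4} 2
  if 0:k drops first: 2 orders
  if 1:i drops first: 2 orders
heap linearizations: 4

4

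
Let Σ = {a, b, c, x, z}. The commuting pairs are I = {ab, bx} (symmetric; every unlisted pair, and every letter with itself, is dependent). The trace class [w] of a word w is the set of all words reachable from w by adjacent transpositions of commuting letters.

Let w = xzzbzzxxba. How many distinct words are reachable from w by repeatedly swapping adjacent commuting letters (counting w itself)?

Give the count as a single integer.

4

drop 0:x onto floor
drop 1:z onto {0:x}
drop 2:z onto {1:z}
drop 3:b onto {2:z}
drop 4:z onto {3:b}
drop 5:z onto {4:z}
drop 6:x onto {5:z}
drop 7:x onto {6:x}
drop 8:b onto {5:z}
drop 9:a onto {7:x}
ground layer = {0:x}
drop-orders for the pieces not yet dropped (sum over which currently-grounded one goes next):
  1 to go: {8} 1  {9} 1
  2 to go: {7,9} 1  {8,9} 2
  3 to go: {6,7,9} 1  {7,8,9} 3
  4 to go: {6,7,8,9} 4
  5 to go: {5,6,7,8,9} 4
  6 to go: {4,5,6,7,8,9} 4
  7 to go: {3,4,5,6,7,8,9} 4
  8 to go: {2,3,4,5,6,7,8,9} 4
  if 0:x drops first: 4 orders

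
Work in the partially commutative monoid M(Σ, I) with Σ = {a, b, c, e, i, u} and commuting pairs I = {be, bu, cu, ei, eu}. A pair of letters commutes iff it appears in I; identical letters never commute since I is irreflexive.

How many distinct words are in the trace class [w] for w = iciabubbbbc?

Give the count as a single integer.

#0=i has no predecessor
#1=c depends on [0:i]
#2=i depends on [1:c]
#3=a depends on [2:i]
#4=b depends on [3:a]
#5=u depends on [3:a]
#6=b depends on [4:b]
#7=b depends on [6:b]
#8=b depends on [7:b]
#9=b depends on [8:b]
#10=c depends on [9:b]
sources: [0:i]
N(rest) = Σ N(rest − s) over sources s of rest; N(one piece) = 1:
  size 1 → [5]=1  [10]=1
  size 2 → [5,10]=2  [9,10]=1
  size 3 → [5,9,10]=3  [8,9,10]=1
  size 4 → [5,8,9,10]=4  [7,8,9,10]=1
  size 5 → [5,7,8,9,10]=5  [6,7,8,9,10]=1
  size 6 → [4,6,7,8,9,10]=1  [5,6,7,8,9,10]=6
  size 7 → [4,5,6,7,8,9,10]=7
  size 8 → [3,4,5,6,7,8,9,10]=7
  size 9 → [2,3,4,5,6,7,8,9,10]=7
  first=0(i) contributes 7

7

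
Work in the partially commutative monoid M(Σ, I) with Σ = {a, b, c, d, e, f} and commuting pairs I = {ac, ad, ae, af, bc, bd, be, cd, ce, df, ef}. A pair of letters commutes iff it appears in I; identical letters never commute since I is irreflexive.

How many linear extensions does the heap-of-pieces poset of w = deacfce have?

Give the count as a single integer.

drop 0:d onto floor
drop 1:e onto {0:d}
drop 2:a onto floor
drop 3:c onto floor
drop 4:f onto {3:c}
drop 5:c onto {4:f}
drop 6:e onto {1:e}
ground layer = {0:d, 2:a, 3:c}
drop-orders for the pieces not yet dropped (sum over which currently-grounded one goes next):
  1 to go: {2} 1  {5} 1  {6} 1
  2 to go: {1,6} 1  {2,5} 2  {2,6} 2  {4,5} 1  {5,6} 2
  3 to go: {0,1,6} 1  {1,2,6} 3  {1,5,6} 3  {2,4,5} 3  {2,5,6} 6  {3,4,5} 1  {4,5,6} 3
  4 to go: {0,1,2,6} 4  {0,1,5,6} 4  {1,2,5,6} 12  {1,4,5,6} 6  {2,3,4,5} 4  {2,4,5,6} 12  {3,4,5,6} 4
  5 to go: {0,1,2,5,6} 20  {0,1,4,5,6} 10  {1,2,4,5,6} 30  {1,3,4,5,6} 10  {2,3,4,5,6} 20
  if 0:d drops first: 60 orders
  if 2:a drops first: 20 orders
  if 3:c drops first: 60 orders
heap linearizations: 140

140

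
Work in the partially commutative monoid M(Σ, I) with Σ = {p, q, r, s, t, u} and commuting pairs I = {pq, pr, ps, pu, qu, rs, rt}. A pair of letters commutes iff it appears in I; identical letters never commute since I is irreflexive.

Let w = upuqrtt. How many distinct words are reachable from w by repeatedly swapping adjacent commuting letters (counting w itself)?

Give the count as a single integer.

drop 0:u onto floor
drop 1:p onto floor
drop 2:u onto {0:u}
drop 3:q onto floor
drop 4:r onto {2:u, 3:q}
drop 5:t onto {1:p, 2:u, 3:q}
drop 6:t onto {5:t}
ground layer = {0:u, 1:p, 3:q}
drop-orders for the pieces not yet dropped (sum over which currently-grounded one goes next):
  1 to go: {4} 1  {6} 1
  2 to go: {4,6} 2  {5,6} 1
  3 to go: {1,5,6} 1  {4,5,6} 3
  4 to go: {1,4,5,6} 4  {2,4,5,6} 3  {3,4,5,6} 3
  5 to go: {0,2,4,5,6} 3  {1,2,4,5,6} 7  {1,3,4,5,6} 7  {2,3,4,5,6} 6
  if 0:u drops first: 20 orders
  if 1:p drops first: 9 orders
  if 3:q drops first: 10 orders
heap linearizations: 39

39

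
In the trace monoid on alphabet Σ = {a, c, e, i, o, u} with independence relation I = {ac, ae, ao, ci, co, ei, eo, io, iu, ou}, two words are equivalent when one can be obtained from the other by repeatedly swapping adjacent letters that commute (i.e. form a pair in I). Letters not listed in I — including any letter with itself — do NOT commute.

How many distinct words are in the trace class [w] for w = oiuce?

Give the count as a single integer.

20

0(o) covers ∅
1(i) covers ∅
2(u) covers ∅
3(c) covers 2:u
4(e) covers 3:c
floor of heap: 0:o, 1:i, 2:u
completions by unplaced set U, small U first (add the entries for U minus each lowest piece of U):
  |U|=1: {0}:1  {1}:1  {4}:1
  |U|=2: {0,1}:2  {0,4}:2  {1,4}:2  {3,4}:1
  |U|=3: {0,1,4}:6  {0,3,4}:3  {1,3,4}:3  {2,3,4}:1
  start at 0(o): 4
  start at 1(i): 4
  start at 2(u): 12
sum over floor = 20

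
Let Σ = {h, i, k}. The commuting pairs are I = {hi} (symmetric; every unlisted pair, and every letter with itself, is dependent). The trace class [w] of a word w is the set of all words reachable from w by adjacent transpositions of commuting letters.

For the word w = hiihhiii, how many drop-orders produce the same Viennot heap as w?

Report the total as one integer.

56

0(h) covers ∅
1(i) covers ∅
2(i) covers 1:i
3(h) covers 0:h
4(h) covers 3:h
5(i) covers 2:i
6(i) covers 5:i
7(i) covers 6:i
floor of heap: 0:h, 1:i
completions by unplaced set U, small U first (add the entries for U minus each lowest piece of U):
  |U|=1: {4}:1  {7}:1
  |U|=2: {3,4}:1  {4,7}:2  {6,7}:1
  |U|=3: {0,3,4}:1  {3,4,7}:3  {4,6,7}:3  {5,6,7}:1
  |U|=4: {0,3,4,7}:4  {2,5,6,7}:1  {3,4,6,7}:6  {4,5,6,7}:4
  |U|=5: {0,3,4,6,7}:10  {1,2,5,6,7}:1  {2,4,5,6,7}:5  {3,4,5,6,7}:10
  |U|=6: {0,3,4,5,6,7}:20  {1,2,4,5,6,7}:6  {2,3,4,5,6,7}:15
  start at 0(h): 21
  start at 1(i): 35
sum over floor = 56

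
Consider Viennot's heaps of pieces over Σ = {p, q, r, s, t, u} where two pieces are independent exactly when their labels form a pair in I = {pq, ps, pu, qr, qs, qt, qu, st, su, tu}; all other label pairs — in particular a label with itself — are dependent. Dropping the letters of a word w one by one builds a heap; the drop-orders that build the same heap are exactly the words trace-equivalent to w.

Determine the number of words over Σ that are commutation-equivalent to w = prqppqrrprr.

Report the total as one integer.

55

0(p) covers ∅
1(r) covers 0:p
2(q) covers ∅
3(p) covers 1:r
4(p) covers 3:p
5(q) covers 2:q
6(r) covers 4:p
7(r) covers 6:r
8(p) covers 7:r
9(r) covers 8:p
10(r) covers 9:r
floor of heap: 0:p, 2:q
completions by unplaced set U, small U first (add the entries for U minus each lowest piece of U):
  |U|=1: {5}:1  {10}:1
  |U|=2: {2,5}:1  {5,10}:2  {9,10}:1
  |U|=3: {2,5,10}:3  {5,9,10}:3  {8,9,10}:1
  |U|=4: {2,5,9,10}:6  {5,8,9,10}:4  {7,8,9,10}:1
  |U|=5: {2,5,8,9,10}:10  {5,7,8,9,10}:5  {6,7,8,9,10}:1
  |U|=6: {2,5,7,8,9,10}:15  {4,6,7,8,9,10}:1  {5,6,7,8,9,10}:6
  |U|=7: {2,5,6,7,8,9,10}:21  {3,4,6,7,8,9,10}:1  {4,5,6,7,8,9,10}:7
  |U|=8: {1,3,4,6,7,8,9,10}:1  {2,4,5,6,7,8,9,10}:28  {3,4,5,6,7,8,9,10}:8
  |U|=9: {0,1,3,4,6,7,8,9,10}:1  {1,3,4,5,6,7,8,9,10}:9  {2,3,4,5,6,7,8,9,10}:36
  start at 0(p): 45
  start at 2(q): 10
sum over floor = 55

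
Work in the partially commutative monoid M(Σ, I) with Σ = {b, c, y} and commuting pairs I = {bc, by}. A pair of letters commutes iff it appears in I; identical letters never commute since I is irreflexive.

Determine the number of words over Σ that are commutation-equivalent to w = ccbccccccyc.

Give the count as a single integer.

#0=c has no predecessor
#1=c depends on [0:c]
#2=b has no predecessor
#3=c depends on [1:c]
#4=c depends on [3:c]
#5=c depends on [4:c]
#6=c depends on [5:c]
#7=c depends on [6:c]
#8=c depends on [7:c]
#9=y depends on [8:c]
#10=c depends on [9:y]
sources: [0:c, 2:b]
N(rest) = Σ N(rest − s) over sources s of rest; N(one piece) = 1:
  size 1 → [2]=1  [10]=1
  size 2 → [2,10]=2  [9,10]=1
  size 3 → [2,9,10]=3  [8,9,10]=1
  size 4 → [2,8,9,10]=4  [7,8,9,10]=1
  size 5 → [2,7,8,9,10]=5  [6,7,8,9,10]=1
  size 6 → [2,6,7,8,9,10]=6  [5,6,7,8,9,10]=1
  size 7 → [2,5,6,7,8,9,10]=7  [4,5,6,7,8,9,10]=1
  size 8 → [2,4,5,6,7,8,9,10]=8  [3,4,5,6,7,8,9,10]=1
  size 9 → [1,3,4,5,6,7,8,9,10]=1  [2,3,4,5,6,7,8,9,10]=9
  first=0(c) contributes 10
  first=2(b) contributes 1
|[w]| = 11

11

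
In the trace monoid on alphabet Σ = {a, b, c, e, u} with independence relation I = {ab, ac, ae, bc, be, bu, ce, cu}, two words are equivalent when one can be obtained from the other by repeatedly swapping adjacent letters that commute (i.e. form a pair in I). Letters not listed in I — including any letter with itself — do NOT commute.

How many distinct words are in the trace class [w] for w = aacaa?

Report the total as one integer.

piece 0:a — minimal
piece 1:a rests on {0:a}
piece 2:c — minimal
piece 3:a rests on {1:a}
piece 4:a rests on {3:a}
minimal pieces: {0:a, 2:c}
ways to finish when only these pieces remain (= sum over removing one remaining piece with nothing left below it):
  1 left: {2}→1  {4}→1
  2 left: {2,4}→2  {3,4}→1
  3 left: {1,3,4}→1  {2,3,4}→3
  placing 0:a first → 4 extensions
  placing 2:c first → 1 extensions
total linear extensions = 5

5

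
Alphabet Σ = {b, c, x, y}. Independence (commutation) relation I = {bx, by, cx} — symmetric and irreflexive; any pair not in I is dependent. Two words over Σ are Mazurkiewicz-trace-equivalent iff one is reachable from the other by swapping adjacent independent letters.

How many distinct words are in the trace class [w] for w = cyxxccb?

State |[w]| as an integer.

#0=c has no predecessor
#1=y depends on [0:c]
#2=x depends on [1:y]
#3=x depends on [2:x]
#4=c depends on [1:y]
#5=c depends on [4:c]
#6=b depends on [5:c]
sources: [0:c]
N(rest) = Σ N(rest − s) over sources s of rest; N(one piece) = 1:
  size 1 → [3]=1  [6]=1
  size 2 → [2,3]=1  [3,6]=2  [5,6]=1
  size 3 → [2,3,6]=3  [3,5,6]=3  [4,5,6]=1
  size 4 → [2,3,5,6]=6  [3,4,5,6]=4
  size 5 → [2,3,4,5,6]=10
  first=0(c) contributes 10

10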